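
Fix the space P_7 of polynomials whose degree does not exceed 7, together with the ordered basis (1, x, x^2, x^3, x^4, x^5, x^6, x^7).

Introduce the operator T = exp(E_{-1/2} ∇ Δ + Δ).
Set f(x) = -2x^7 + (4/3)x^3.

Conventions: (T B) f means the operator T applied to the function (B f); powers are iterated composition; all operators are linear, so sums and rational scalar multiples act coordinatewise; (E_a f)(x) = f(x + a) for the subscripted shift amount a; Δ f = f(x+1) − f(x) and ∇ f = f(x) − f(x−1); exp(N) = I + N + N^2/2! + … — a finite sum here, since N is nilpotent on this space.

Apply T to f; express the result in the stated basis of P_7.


order-1 term: -14x^6 - 126x^5 + 140x^4 - 420x^3 + 277x^2 - (645/4)x + 707/24
order-2 term: -42x^5 - 630x^4 - 1330x^3 + 1260x^2 - 3790x + 5991/4
order-3 term: -70x^4 - 1260x^3 - 4830x^2 - 1890x - 857/3
order-4 term: -70x^3 - 1260x^2 - 5110x - 3570
order-5 term: -42x^2 - 630x - 1750
order-6 term: -14x - 126
order-7 term: -2
the series for exp(E_{-1/2} ∇ Δ + Δ) f terminates at order 7
exp(E_{-1/2} ∇ Δ + Δ) f = -2x^7 - 14x^6 - 168x^5 - 560x^4 - (9236/3)x^3 - 4595x^2 - (46381/4)x - 100955/24

the result is g(x) = -2x^7 - 14x^6 - 168x^5 - 560x^4 - (9236/3)x^3 - 4595x^2 - (46381/4)x - 100955/24


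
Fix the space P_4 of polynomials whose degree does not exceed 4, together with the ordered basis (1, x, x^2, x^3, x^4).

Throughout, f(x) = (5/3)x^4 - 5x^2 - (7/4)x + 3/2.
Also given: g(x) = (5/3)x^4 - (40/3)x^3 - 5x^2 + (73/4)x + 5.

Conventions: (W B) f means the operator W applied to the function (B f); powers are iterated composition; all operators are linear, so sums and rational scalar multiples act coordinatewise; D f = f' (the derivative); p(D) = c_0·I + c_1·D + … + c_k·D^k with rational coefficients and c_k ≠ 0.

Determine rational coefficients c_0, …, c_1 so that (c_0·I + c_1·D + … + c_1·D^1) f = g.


c_0 = 1, c_1 = -2

D^0 f = (5/3)x^4 - 5x^2 - (7/4)x + 3/2
D^1 f = (20/3)x^3 - 10x - 7/4
matching coefficients of g against c_0 f + c_1 Df + … from the top degree down determines the c_i
solution: c_0 = 1, c_1 = -2


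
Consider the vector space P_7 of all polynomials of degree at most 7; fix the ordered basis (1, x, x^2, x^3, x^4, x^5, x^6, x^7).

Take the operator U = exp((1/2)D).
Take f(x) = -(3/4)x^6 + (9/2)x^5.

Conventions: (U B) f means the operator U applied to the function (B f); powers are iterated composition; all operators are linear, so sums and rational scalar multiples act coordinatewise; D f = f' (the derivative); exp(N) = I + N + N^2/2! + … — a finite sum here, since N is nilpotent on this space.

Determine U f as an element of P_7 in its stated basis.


order-1 term: -(9/4)x^5 + (45/4)x^4
order-2 term: -(45/16)x^4 + (45/4)x^3
order-3 term: -(15/8)x^3 + (45/8)x^2
order-4 term: -(45/64)x^2 + (45/32)x
order-5 term: -(9/64)x + 9/64
order-6 term: -3/256
the series for exp((1/2)D) f terminates at order 6
exp((1/2)D) f = -(3/4)x^6 + (9/4)x^5 + (135/16)x^4 + (75/8)x^3 + (315/64)x^2 + (81/64)x + 33/256

the image equals g(x) = -(3/4)x^6 + (9/4)x^5 + (135/16)x^4 + (75/8)x^3 + (315/64)x^2 + (81/64)x + 33/256


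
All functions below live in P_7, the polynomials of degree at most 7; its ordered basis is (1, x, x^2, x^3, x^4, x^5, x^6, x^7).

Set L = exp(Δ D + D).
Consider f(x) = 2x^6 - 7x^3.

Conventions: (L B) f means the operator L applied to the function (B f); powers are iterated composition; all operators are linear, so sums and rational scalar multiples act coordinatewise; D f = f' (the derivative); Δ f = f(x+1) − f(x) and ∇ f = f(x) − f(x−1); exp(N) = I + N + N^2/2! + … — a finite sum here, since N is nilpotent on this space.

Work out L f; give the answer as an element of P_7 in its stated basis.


order-1 term: 12x^5 + 60x^4 + 120x^3 + 99x^2 + 18x - 9
order-2 term: 30x^4 + 240x^3 + 720x^2 + 939x + 438
order-3 term: 40x^3 + 360x^2 + 1080x + 1073
order-4 term: 30x^2 + 240x + 480
order-5 term: 12x + 60
order-6 term: 2
the series for exp(Δ D + D) f terminates at order 6
exp(Δ D + D) f = 2x^6 + 12x^5 + 90x^4 + 393x^3 + 1209x^2 + 2289x + 2044

the result is g(x) = 2x^6 + 12x^5 + 90x^4 + 393x^3 + 1209x^2 + 2289x + 2044


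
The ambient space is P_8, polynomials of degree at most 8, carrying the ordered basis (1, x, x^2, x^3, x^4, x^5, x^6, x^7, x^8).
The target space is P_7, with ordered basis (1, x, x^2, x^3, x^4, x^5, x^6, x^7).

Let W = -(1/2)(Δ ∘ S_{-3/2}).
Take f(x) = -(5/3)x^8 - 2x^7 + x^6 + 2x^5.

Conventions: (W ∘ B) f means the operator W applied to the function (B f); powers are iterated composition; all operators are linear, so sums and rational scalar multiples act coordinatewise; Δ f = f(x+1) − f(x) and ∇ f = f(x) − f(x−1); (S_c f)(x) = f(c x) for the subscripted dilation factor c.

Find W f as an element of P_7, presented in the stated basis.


S_{-3/2} f = -(10935/256)x^8 + (2187/64)x^7 + (729/64)x^6 - (243/16)x^5
Δ S_{-3/2} f = -(10935/32)x^7 - (15309/16)x^6 - (102789/64)x^5 - (217485/128)x^4 - (71685/64)x^3 - (29403/64)x^2 - (7047/64)x - 3159/256
(-(1/2)(Δ ∘ S_{-3/2})) f = (10935/64)x^7 + (15309/32)x^6 + (102789/128)x^5 + (217485/256)x^4 + (71685/128)x^3 + (29403/128)x^2 + (7047/128)x + 3159/512

the result is g(x) = (10935/64)x^7 + (15309/32)x^6 + (102789/128)x^5 + (217485/256)x^4 + (71685/128)x^3 + (29403/128)x^2 + (7047/128)x + 3159/512


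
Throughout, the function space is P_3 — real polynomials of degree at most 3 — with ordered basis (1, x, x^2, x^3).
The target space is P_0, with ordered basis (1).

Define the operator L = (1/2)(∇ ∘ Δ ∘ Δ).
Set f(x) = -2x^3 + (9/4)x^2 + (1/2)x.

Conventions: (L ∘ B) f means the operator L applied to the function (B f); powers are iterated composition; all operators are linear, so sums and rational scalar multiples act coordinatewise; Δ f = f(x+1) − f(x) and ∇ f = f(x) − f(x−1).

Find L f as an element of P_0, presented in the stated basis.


g(x) = -6

Δ f = -6x^2 - (3/2)x + 3/4
Δ Δ f = -12x - 15/2
∇ Δ Δ f = -12
((1/2)(∇ ∘ Δ ∘ Δ)) f = -6


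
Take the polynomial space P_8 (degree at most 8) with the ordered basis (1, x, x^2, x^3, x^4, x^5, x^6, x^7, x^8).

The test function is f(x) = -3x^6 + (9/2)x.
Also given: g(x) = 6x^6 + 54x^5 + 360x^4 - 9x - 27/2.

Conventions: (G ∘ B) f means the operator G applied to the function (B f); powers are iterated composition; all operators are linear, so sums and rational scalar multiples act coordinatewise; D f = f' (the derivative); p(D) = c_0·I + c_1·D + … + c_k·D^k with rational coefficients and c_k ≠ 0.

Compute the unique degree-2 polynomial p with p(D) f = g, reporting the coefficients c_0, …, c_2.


D^0 f = -3x^6 + (9/2)x
D^1 f = -18x^5 + 9/2
D^2 f = -90x^4
matching coefficients of g against c_0 f + c_1 Df + … from the top degree down determines the c_i
solution: c_0 = -2, c_1 = -3, c_2 = -4

p(D) = -2·I − 3·D − 4·D^2, i.e. c_0 = -2, c_1 = -3, c_2 = -4


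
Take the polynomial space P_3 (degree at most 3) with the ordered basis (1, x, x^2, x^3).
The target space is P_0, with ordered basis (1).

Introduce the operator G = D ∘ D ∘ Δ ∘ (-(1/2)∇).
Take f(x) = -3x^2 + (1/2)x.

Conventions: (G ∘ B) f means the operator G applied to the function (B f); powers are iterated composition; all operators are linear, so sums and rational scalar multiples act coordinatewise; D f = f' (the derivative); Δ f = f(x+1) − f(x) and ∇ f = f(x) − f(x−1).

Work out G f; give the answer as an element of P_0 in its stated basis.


the image equals g(x) = 0

∇ f = -6x + 7/2
(-(1/2)∇) f = 3x - 7/4
Δ (-(1/2)∇) f = 3
D Δ (-(1/2)∇) f = 0
D D Δ (-(1/2)∇) f = 0


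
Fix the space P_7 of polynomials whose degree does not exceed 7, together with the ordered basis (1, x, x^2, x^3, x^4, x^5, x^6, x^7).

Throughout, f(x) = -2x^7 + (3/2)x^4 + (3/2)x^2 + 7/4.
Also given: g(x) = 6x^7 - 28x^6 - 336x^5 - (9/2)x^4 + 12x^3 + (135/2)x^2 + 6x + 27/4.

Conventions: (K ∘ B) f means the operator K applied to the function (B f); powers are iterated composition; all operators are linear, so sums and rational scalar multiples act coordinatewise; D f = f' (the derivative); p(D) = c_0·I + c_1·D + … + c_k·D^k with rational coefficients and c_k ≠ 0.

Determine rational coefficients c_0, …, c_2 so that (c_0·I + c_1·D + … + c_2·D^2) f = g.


D^0 f = -2x^7 + (3/2)x^4 + (3/2)x^2 + 7/4
D^1 f = -14x^6 + 6x^3 + 3x
D^2 f = -84x^5 + 18x^2 + 3
matching coefficients of g against c_0 f + c_1 Df + … from the top degree down determines the c_i
solution: c_0 = -3, c_1 = 2, c_2 = 4

c_0 = -3, c_1 = 2, c_2 = 4


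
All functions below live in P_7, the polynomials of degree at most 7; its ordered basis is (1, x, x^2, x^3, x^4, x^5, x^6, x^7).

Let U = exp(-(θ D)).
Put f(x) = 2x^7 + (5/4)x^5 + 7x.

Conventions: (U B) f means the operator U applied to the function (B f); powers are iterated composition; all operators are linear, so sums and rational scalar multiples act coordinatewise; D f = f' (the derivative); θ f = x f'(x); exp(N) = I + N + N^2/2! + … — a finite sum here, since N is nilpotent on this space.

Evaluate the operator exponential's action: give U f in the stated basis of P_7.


order-1 term: -84x^6 - 25x^4
order-2 term: 1260x^5 + 150x^3
order-3 term: -8400x^4 - 300x^2
order-4 term: 25200x^3 + 150x
order-5 term: -30240x^2
order-6 term: 10080x
the series for exp(-(θ D)) f terminates at order 6
exp(-(θ D)) f = 2x^7 - 84x^6 + (5045/4)x^5 - 8425x^4 + 25350x^3 - 30540x^2 + 10237x

g(x) = 2x^7 - 84x^6 + (5045/4)x^5 - 8425x^4 + 25350x^3 - 30540x^2 + 10237x


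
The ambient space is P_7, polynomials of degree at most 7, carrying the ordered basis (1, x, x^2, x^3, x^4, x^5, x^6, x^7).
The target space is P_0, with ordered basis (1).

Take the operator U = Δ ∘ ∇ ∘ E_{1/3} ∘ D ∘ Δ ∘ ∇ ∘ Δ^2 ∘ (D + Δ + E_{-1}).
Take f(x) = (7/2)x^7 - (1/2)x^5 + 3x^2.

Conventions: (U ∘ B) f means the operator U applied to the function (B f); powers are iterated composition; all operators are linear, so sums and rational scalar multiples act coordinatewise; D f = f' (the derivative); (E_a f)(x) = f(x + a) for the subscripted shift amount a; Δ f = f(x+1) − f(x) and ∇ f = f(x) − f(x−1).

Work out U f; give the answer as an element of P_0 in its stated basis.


the image equals g(x) = 17640

D f = (49/2)x^6 - (5/2)x^4 + 6x
Δ f = (49/2)x^6 + (147/2)x^5 + 120x^4 + (235/2)x^3 + (137/2)x^2 + 28x + 6
E_{-1} f = (7/2)x^7 - (49/2)x^6 + 73x^5 - 120x^4 + (235/2)x^3 - (131/2)x^2 + 16x
(D + Δ + E_{-1}) f = (7/2)x^7 + (49/2)x^6 + (293/2)x^5 - (5/2)x^4 + 235x^3 + 3x^2 + 50x + 6
Δ (D + Δ + E_{-1}) f = (49/2)x^6 + (441/2)x^5 + (2445/2)x^4 + (4135/2)x^3 + 2596x^2 + 1605x + 460
Δ Δ (D + Δ + E_{-1}) f = 147x^5 + 1470x^4 + 7585x^3 + 16110x^2 + 17534x + 7736
∇ Δ^2 (D + Δ + E_{-1}) f = 735x^4 + 4410x^3 + 15405x^2 + 14610x + 7686
Δ ∇ Δ^2 (D + Δ + E_{-1}) f = 2940x^3 + 17640x^2 + 46980x + 35160
D (Δ ∘ ∇ ∘ Δ^2 ∘ (D + Δ + E_{-1})) f = 8820x^2 + 35280x + 46980
E_{1/3} D (Δ ∘ ∇ ∘ Δ^2 ∘ (D + Δ + E_{-1})) f = 8820x^2 + 41160x + 59720
∇ E_{1/3} D (Δ ∘ ∇ ∘ Δ^2 ∘ (D + Δ + E_{-1})) f = 17640x + 32340
Δ (∇ ∘ E_{1/3} ∘ D) (Δ ∘ ∇ ∘ Δ^2 ∘ (D + Δ + E_{-1})) f = 17640


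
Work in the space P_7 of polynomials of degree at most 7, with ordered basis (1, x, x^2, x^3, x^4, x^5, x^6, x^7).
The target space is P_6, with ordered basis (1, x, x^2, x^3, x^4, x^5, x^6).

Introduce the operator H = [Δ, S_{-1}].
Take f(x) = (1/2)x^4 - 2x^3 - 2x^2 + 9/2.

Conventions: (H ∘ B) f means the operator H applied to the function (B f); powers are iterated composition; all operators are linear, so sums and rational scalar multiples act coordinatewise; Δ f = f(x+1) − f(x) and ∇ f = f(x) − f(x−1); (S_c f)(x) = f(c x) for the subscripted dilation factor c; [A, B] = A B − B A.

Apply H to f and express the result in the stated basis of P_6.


S_{-1} f = (1/2)x^4 + 2x^3 - 2x^2 + 9/2
Δ S_{-1} f = 2x^3 + 9x^2 + 4x + 1/2
Δ f = 2x^3 - 3x^2 - 8x - 7/2
S_{-1} Δ f = -2x^3 - 3x^2 + 8x - 7/2
[Δ, S_{-1}] f = 4x^3 + 12x^2 - 4x + 4

the image equals g(x) = 4x^3 + 12x^2 - 4x + 4


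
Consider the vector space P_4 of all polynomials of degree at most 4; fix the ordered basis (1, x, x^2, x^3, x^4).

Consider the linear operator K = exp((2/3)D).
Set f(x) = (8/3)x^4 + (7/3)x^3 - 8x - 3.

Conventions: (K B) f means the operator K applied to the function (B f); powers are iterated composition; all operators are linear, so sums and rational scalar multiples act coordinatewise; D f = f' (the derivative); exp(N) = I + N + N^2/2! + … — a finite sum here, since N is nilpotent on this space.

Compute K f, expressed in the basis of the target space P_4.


the result is g(x) = (8/3)x^4 + (85/9)x^3 + (106/9)x^2 - (140/81)x - 1729/243

order-1 term: (64/9)x^3 + (14/3)x^2 - 16/3
order-2 term: (64/9)x^2 + (28/9)x
order-3 term: (256/81)x + 56/81
order-4 term: 128/243
the series for exp((2/3)D) f terminates at order 4
exp((2/3)D) f = (8/3)x^4 + (85/9)x^3 + (106/9)x^2 - (140/81)x - 1729/243


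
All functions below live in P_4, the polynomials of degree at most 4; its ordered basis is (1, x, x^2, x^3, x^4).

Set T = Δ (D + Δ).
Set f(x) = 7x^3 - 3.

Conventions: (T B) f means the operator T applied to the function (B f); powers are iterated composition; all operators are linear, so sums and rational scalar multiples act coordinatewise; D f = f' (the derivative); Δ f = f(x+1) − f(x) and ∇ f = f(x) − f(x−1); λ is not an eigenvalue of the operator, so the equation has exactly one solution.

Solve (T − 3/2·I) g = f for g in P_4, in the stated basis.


g(x) = -(14/3)x^3 - (112/3)x - 26

write g with unknown coordinates in the stated basis and equate coefficients in (T − 3/2·I) g = f
solving from the highest basis element down gives g = -(14/3)x^3 - (112/3)x - 26
check: T g = -56x - 42
so T g − 3/2·g = 7x^3 - 3 = f ✓


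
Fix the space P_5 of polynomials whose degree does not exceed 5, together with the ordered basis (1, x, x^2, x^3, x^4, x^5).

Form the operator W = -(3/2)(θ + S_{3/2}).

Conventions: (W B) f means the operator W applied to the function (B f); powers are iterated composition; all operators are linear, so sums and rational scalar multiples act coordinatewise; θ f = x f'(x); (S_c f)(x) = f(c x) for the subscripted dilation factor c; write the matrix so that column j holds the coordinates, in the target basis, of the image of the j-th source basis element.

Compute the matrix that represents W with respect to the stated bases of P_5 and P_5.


image of 1: -3/2
image of x: -(15/4)x
image of x^2: -(51/8)x^2
image of x^3: -(153/16)x^3
image of x^4: -(435/32)x^4
image of x^5: -(1209/64)x^5
each image's coordinates form column j of the matrix

the matrix is [[-3/2, 0, 0, 0, 0, 0]; [0, -15/4, 0, 0, 0, 0]; [0, 0, -51/8, 0, 0, 0]; [0, 0, 0, -153/16, 0, 0]; [0, 0, 0, 0, -435/32, 0]; [0, 0, 0, 0, 0, -1209/64]] (rows listed top to bottom)


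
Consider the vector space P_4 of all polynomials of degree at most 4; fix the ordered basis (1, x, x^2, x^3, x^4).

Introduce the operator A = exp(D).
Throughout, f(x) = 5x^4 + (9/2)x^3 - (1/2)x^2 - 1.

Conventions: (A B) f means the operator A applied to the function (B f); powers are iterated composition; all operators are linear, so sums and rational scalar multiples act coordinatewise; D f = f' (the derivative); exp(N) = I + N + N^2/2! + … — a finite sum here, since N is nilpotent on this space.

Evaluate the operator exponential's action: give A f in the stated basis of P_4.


the image equals g(x) = 5x^4 + (49/2)x^3 + 43x^2 + (65/2)x + 8

order-1 term: 20x^3 + (27/2)x^2 - x
order-2 term: 30x^2 + (27/2)x - 1/2
order-3 term: 20x + 9/2
order-4 term: 5
the series for exp(D) f terminates at order 4
exp(D) f = 5x^4 + (49/2)x^3 + 43x^2 + (65/2)x + 8


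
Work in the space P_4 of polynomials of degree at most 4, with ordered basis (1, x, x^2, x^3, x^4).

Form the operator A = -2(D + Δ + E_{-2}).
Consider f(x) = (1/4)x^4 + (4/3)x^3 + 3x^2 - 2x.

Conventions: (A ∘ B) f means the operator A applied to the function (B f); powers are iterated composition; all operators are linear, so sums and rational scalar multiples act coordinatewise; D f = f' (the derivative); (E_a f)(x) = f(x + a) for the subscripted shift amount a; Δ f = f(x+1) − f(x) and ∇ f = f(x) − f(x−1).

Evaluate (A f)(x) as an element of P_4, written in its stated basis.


the result is g(x) = -(1/2)x^4 - (8/3)x^3 - 21x^2 - 22x - 119/6

D f = x^3 + 4x^2 + 6x - 2
Δ f = x^3 + (11/2)x^2 + 11x + 31/12
E_{-2} f = (1/4)x^4 - (2/3)x^3 + x^2 - 6x + 28/3
(D + Δ + E_{-2}) f = (1/4)x^4 + (4/3)x^3 + (21/2)x^2 + 11x + 119/12
(-2(D + Δ + E_{-2})) f = -(1/2)x^4 - (8/3)x^3 - 21x^2 - 22x - 119/6


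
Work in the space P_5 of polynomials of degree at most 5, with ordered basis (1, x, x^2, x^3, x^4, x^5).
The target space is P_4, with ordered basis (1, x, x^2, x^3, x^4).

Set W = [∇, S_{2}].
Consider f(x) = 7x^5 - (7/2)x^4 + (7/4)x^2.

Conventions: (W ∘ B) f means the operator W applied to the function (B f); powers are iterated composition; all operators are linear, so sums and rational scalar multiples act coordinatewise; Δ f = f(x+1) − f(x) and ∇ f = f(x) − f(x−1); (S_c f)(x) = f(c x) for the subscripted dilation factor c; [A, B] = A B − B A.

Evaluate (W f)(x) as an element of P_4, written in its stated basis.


S_{2} f = 224x^5 - 56x^4 + 7x^2
∇ S_{2} f = 1120x^4 - 2464x^3 + 2576x^2 - 1330x + 273
∇ f = 35x^4 - 84x^3 + 91x^2 - (91/2)x + 35/4
S_{2} ∇ f = 560x^4 - 672x^3 + 364x^2 - 91x + 35/4
[∇, S_{2}] f = 560x^4 - 1792x^3 + 2212x^2 - 1239x + 1057/4

the result is g(x) = 560x^4 - 1792x^3 + 2212x^2 - 1239x + 1057/4


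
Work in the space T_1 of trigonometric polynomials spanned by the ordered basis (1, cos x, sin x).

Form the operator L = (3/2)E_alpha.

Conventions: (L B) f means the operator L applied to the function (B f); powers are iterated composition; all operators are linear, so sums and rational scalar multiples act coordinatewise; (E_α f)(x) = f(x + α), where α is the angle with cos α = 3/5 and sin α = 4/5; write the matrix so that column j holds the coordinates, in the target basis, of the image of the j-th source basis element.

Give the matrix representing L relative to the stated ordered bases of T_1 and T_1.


image of 1: 3/2
image of cos x: (9/10)cos x - (6/5)sin x
image of sin x: (6/5)cos x + (9/10)sin x
each image's coordinates form column j of the matrix

the matrix is [[3/2, 0, 0]; [0, 9/10, 6/5]; [0, -6/5, 9/10]] (rows listed top to bottom)


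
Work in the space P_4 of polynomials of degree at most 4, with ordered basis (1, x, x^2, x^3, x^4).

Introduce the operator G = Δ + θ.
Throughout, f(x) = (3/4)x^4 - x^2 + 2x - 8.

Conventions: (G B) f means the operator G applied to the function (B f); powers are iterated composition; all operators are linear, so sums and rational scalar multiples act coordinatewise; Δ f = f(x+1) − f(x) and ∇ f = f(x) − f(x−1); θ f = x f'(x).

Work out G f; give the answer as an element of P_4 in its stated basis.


Δ f = 3x^3 + (9/2)x^2 + x + 7/4
θ f = 3x^4 - 2x^2 + 2x
(Δ + θ) f = 3x^4 + 3x^3 + (5/2)x^2 + 3x + 7/4

g(x) = 3x^4 + 3x^3 + (5/2)x^2 + 3x + 7/4


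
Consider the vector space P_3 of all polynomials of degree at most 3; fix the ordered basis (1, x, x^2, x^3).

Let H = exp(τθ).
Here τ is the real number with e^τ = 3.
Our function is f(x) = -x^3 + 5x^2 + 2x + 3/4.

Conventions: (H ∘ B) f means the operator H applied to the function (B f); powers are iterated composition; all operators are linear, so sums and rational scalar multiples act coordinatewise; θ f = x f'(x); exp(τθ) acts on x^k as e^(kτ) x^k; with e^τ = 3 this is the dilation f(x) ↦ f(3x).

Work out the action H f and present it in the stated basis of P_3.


g(x) = -27x^3 + 45x^2 + 6x + 3/4

exp(τθ) x^k = e^(kτ) x^k; with e^τ = 3 this sends x^k to 3^k x^k
x ↦ 3 x
x^2 ↦ 9 x^2
x^3 ↦ 27 x^3
applying this coordinatewise to f: exp(τθ) f = -27x^3 + 45x^2 + 6x + 3/4


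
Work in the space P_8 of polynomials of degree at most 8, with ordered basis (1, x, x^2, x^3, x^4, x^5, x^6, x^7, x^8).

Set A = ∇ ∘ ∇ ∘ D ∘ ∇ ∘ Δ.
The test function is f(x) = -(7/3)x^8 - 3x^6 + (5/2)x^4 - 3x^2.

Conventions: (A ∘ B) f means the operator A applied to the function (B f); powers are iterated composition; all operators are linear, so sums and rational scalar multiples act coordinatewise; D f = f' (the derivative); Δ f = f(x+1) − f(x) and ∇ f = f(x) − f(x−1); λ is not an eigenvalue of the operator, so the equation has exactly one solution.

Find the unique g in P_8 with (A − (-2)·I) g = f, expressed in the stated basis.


write g with unknown coordinates in the stated basis and equate coefficients in (A − (-2)·I) g = f
solving from the highest basis element down gives g = -(7/6)x^8 - (3/2)x^6 + (5/4)x^4 + 3920x^3 - (23523/2)x^2 + 16220x - 8380
check: A g = -7840x^3 + 23520x^2 - 32440x + 16760
so A g − (-2)·g = -(7/3)x^8 - 3x^6 + (5/2)x^4 - 3x^2 = f ✓

g(x) = -(7/6)x^8 - (3/2)x^6 + (5/4)x^4 + 3920x^3 - (23523/2)x^2 + 16220x - 8380


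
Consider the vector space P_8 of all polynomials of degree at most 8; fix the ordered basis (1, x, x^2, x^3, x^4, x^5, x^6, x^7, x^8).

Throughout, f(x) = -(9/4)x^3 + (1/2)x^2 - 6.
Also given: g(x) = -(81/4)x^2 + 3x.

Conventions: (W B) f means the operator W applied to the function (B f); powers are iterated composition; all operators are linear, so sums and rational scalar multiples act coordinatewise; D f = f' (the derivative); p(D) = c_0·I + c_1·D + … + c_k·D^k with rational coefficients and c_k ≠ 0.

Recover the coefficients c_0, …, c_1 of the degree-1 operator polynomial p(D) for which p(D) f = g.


D^0 f = -(9/4)x^3 + (1/2)x^2 - 6
D^1 f = -(27/4)x^2 + x
matching coefficients of g against c_0 f + c_1 Df + … from the top degree down determines the c_i
solution: c_0 = 0, c_1 = 3

p(D) = 3·D, i.e. c_0 = 0, c_1 = 3


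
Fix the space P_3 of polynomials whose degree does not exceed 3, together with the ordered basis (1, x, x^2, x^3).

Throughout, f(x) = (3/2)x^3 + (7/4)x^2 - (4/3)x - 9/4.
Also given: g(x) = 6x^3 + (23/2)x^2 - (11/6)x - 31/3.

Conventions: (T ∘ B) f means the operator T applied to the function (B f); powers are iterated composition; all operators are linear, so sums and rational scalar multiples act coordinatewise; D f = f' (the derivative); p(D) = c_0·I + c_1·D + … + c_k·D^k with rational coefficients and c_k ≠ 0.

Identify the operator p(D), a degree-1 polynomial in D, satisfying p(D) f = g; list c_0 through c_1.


c_0 = 4, c_1 = 1

D^0 f = (3/2)x^3 + (7/4)x^2 - (4/3)x - 9/4
D^1 f = (9/2)x^2 + (7/2)x - 4/3
matching coefficients of g against c_0 f + c_1 Df + … from the top degree down determines the c_i
solution: c_0 = 4, c_1 = 1


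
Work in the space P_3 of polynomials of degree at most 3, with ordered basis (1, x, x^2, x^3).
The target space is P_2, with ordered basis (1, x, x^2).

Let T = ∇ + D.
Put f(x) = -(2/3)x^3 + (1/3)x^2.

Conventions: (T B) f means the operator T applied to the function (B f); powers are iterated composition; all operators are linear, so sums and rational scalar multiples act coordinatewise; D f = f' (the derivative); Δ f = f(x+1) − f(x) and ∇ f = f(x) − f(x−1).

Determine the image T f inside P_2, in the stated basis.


the result is g(x) = -4x^2 + (10/3)x - 1

∇ f = -2x^2 + (8/3)x - 1
D f = -2x^2 + (2/3)x
(∇ + D) f = -4x^2 + (10/3)x - 1


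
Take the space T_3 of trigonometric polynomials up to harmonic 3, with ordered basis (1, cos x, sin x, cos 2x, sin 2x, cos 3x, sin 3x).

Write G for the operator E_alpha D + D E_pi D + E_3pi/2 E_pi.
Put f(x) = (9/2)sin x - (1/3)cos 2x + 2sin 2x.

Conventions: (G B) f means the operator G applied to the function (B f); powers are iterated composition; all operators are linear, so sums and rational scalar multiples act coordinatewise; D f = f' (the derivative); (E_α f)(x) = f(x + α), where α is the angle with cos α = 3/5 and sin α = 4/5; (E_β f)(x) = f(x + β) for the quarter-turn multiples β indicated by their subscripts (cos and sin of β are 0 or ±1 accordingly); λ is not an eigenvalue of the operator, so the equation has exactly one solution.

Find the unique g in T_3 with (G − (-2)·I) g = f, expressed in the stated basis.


the image equals g(x) = -(36/37)cos x + (99/74)sin x + (69/613)cos 2x - (724/1839)sin 2x

write g with unknown coordinates in the stated basis and equate coefficients in (G − (-2)·I) g = f
solving from the highest basis element down gives g = -(36/37)cos x + (99/74)sin x + (69/613)cos 2x - (724/1839)sin 2x
check: G g = (72/37)cos x + (135/74)sin x - (1027/1839)cos 2x + (5126/1839)sin 2x
so G g − (-2)·g = (9/2)sin x - (1/3)cos 2x + 2sin 2x = f ✓


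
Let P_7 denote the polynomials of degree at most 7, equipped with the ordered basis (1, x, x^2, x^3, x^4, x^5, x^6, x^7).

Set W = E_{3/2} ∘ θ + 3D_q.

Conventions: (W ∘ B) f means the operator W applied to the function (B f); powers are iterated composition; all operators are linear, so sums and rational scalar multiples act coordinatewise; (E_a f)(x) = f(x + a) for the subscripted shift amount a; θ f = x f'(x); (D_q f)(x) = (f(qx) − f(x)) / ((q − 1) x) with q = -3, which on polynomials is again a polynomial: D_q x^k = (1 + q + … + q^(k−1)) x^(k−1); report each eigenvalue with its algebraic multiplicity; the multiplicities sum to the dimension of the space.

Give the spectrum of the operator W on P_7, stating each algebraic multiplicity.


λ = 0 (multiplicity 1), λ = 1 (multiplicity 1), λ = 2 (multiplicity 1), λ = 3 (multiplicity 1), λ = 4 (multiplicity 1), λ = 5 (multiplicity 1), λ = 6 (multiplicity 1), λ = 7 (multiplicity 1)

image of 1: 0
image of x: x + 9/2
image of x^2: 2x^2 + 9/2
image of x^3: 3x^3 + (69/2)x^2 + (81/4)x + 81/8
image of x^4: 4x^4 - 36x^3 + 54x^2 + 54x + 81/4
image of x^5: 5x^5 + (441/2)x^4 + (225/2)x^3 + (675/4)x^2 + (2025/16)x + 1215/32
image of x^6: 6x^6 - 492x^5 + (405/2)x^4 + 405x^3 + (3645/8)x^2 + (2187/8)x + 2187/32
image of x^7: 7x^7 + (3429/2)x^6 + (1323/4)x^5 + (6615/8)x^4 + (19845/16)x^3 + (35721/32)x^2 + (35721/64)x + 15309/128
the matrix is upper triangular; its diagonal is (0, 1, 2, 3, 4, 5, 6, 7)
for a triangular matrix the eigenvalues are the diagonal entries, with algebraic multiplicity their repetition count


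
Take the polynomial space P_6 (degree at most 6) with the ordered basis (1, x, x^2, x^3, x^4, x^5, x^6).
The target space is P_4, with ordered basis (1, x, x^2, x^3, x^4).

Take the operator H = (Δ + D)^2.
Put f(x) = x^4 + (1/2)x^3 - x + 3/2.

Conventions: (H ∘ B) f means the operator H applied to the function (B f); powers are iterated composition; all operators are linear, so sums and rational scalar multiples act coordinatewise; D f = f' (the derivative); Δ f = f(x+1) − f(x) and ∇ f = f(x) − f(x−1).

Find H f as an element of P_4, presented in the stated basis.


Δ f = 4x^3 + (15/2)x^2 + (11/2)x + 1/2
D f = 4x^3 + (3/2)x^2 - 1
(Δ + D) f = 8x^3 + 9x^2 + (11/2)x - 1/2
Δ (Δ + D) f = 24x^2 + 42x + 45/2
D (Δ + D) f = 24x^2 + 18x + 11/2
(Δ + D) (Δ + D) f = 48x^2 + 60x + 28

the image equals g(x) = 48x^2 + 60x + 28


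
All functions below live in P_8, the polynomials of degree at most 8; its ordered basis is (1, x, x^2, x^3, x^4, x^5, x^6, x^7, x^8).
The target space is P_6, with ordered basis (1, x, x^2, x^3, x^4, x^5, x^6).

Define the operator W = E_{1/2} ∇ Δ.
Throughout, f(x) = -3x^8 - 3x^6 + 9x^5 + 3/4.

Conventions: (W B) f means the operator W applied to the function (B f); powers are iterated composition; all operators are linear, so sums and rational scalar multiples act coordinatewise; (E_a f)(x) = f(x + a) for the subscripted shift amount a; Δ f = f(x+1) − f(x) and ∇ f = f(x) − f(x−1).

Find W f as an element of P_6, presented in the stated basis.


Δ f = -24x^7 - 84x^6 - 186x^5 - 210x^4 - 138x^3 - 39x^2 + 3x + 3
∇ Δ f = -168x^6 - 510x^4 + 180x^3 - 258x^2 + 90x - 12
E_{1/2} ∇ Δ f = -168x^6 - 504x^5 - 1140x^4 - 1260x^3 - (1821/2)x^2 - (639/2)x - 87/2

g(x) = -168x^6 - 504x^5 - 1140x^4 - 1260x^3 - (1821/2)x^2 - (639/2)x - 87/2


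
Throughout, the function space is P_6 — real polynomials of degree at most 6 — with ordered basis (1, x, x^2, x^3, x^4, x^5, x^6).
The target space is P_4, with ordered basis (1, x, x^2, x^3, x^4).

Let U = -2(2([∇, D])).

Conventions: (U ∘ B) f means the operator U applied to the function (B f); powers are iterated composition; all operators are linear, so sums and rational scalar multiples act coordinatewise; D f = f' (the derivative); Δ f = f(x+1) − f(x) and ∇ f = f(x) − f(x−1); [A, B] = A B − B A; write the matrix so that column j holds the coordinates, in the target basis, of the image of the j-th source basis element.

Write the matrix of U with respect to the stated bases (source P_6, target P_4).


the matrix is [[0, 0, 0, 0, 0, 0, 0]; [0, 0, 0, 0, 0, 0, 0]; [0, 0, 0, 0, 0, 0, 0]; [0, 0, 0, 0, 0, 0, 0]; [0, 0, 0, 0, 0, 0, 0]] (rows listed top to bottom)

image of 1: 0
image of x: 0
image of x^2: 0
image of x^3: 0
image of x^4: 0
image of x^5: 0
image of x^6: 0
each image's coordinates form column j of the matrix


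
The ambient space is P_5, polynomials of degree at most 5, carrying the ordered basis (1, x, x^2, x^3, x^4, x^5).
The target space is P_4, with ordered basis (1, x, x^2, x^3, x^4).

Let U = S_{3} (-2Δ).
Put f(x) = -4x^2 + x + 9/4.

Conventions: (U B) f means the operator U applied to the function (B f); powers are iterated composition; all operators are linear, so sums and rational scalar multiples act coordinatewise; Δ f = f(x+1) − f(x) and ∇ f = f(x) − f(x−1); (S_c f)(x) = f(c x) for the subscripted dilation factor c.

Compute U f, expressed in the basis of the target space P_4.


the result is g(x) = 48x + 6

Δ f = -8x - 3
(-2Δ) f = 16x + 6
S_{3} (-2Δ) f = 48x + 6


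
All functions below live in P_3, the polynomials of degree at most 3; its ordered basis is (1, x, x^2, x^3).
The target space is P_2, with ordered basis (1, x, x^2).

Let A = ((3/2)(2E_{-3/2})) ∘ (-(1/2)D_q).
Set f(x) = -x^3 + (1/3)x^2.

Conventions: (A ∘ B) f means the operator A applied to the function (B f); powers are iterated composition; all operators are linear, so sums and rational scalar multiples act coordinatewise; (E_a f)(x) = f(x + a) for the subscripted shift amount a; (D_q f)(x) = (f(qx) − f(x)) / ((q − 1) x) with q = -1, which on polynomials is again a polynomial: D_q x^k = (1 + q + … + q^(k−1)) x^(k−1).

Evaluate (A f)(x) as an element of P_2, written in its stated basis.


the image equals g(x) = (3/2)x^2 - (9/2)x + 27/8

D_q f = -x^2
(-(1/2)D_q) f = (1/2)x^2
E_{-3/2} (-(1/2)D_q) f = (1/2)x^2 - (3/2)x + 9/8
(2E_{-3/2}) (-(1/2)D_q) f = x^2 - 3x + 9/4
((3/2)(2E_{-3/2})) (-(1/2)D_q) f = (3/2)x^2 - (9/2)x + 27/8


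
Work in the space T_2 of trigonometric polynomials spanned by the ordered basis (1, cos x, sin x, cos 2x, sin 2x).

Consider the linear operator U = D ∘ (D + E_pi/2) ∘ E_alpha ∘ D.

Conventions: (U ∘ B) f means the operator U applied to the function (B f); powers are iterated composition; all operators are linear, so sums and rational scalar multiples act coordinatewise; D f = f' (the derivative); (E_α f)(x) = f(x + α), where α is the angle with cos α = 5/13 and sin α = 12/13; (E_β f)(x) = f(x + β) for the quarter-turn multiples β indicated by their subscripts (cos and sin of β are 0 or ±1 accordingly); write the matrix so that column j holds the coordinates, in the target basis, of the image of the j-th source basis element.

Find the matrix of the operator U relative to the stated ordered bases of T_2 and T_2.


image of 1: 0
image of cos x: (24/13)cos x + (10/13)sin x
image of sin x: -(10/13)cos x + (24/13)sin x
image of cos 2x: (484/169)cos 2x - (1432/169)sin 2x
image of sin 2x: (1432/169)cos 2x + (484/169)sin 2x
each image's coordinates form column j of the matrix

the matrix is [[0, 0, 0, 0, 0]; [0, 24/13, -10/13, 0, 0]; [0, 10/13, 24/13, 0, 0]; [0, 0, 0, 484/169, 1432/169]; [0, 0, 0, -1432/169, 484/169]] (rows listed top to bottom)


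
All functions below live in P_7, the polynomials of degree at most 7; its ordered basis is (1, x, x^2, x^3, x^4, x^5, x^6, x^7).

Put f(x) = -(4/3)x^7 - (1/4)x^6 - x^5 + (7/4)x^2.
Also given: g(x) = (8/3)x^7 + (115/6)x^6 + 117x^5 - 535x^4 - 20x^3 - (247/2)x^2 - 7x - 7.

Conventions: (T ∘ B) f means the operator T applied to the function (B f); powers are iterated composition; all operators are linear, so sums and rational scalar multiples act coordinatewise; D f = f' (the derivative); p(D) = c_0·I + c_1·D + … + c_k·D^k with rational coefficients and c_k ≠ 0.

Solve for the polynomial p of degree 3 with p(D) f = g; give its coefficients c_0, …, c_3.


p(D) = -2·I − 2·D − 2·D^2 + 2·D^3, i.e. c_0 = -2, c_1 = -2, c_2 = -2, c_3 = 2

D^0 f = -(4/3)x^7 - (1/4)x^6 - x^5 + (7/4)x^2
D^1 f = -(28/3)x^6 - (3/2)x^5 - 5x^4 + (7/2)x
D^2 f = -56x^5 - (15/2)x^4 - 20x^3 + 7/2
D^3 f = -280x^4 - 30x^3 - 60x^2
matching coefficients of g against c_0 f + c_1 Df + … from the top degree down determines the c_i
solution: c_0 = -2, c_1 = -2, c_2 = -2, c_3 = 2


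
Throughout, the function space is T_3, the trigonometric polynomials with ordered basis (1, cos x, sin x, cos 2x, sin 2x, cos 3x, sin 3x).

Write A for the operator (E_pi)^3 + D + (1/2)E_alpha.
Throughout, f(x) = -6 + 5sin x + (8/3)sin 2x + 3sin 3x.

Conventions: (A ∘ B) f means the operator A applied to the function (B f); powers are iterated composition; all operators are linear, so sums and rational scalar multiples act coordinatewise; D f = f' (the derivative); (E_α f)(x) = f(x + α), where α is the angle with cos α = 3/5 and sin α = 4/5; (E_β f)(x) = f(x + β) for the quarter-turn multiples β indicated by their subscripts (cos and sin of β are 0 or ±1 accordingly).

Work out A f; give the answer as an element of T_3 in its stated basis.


g(x) = -9 + 7cos x - (7/2)sin x + (496/75)cos 2x + (172/75)sin 2x + (1191/125)cos 3x - (1101/250)sin 3x

E_pi f = -6 - 5sin x + (8/3)sin 2x - 3sin 3x
E_pi E_pi f = -6 + 5sin x + (8/3)sin 2x + 3sin 3x
E_pi E_pi E_pi f = -6 - 5sin x + (8/3)sin 2x - 3sin 3x
D f = 5cos x + (16/3)cos 2x + 9cos 3x
E_alpha f = -6 + 4cos x + 3sin x + (64/25)cos 2x - (56/75)sin 2x + (132/125)cos 3x - (351/125)sin 3x
((1/2)E_alpha) f = -3 + 2cos x + (3/2)sin x + (32/25)cos 2x - (28/75)sin 2x + (66/125)cos 3x - (351/250)sin 3x
((E_pi)^3 + D + (1/2)E_alpha) f = -9 + 7cos x - (7/2)sin x + (496/75)cos 2x + (172/75)sin 2x + (1191/125)cos 3x - (1101/250)sin 3x


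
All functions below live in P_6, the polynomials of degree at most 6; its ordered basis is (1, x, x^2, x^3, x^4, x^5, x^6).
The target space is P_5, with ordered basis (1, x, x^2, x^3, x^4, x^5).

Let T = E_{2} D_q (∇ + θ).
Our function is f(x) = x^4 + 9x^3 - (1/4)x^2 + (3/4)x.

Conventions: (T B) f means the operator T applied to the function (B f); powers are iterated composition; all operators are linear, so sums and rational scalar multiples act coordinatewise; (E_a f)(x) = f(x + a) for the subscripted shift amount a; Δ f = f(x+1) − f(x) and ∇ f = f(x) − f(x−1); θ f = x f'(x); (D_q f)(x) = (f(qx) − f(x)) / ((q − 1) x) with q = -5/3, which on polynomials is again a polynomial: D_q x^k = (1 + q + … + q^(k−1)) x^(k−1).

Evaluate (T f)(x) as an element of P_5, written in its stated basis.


∇ f = 4x^3 + 21x^2 - (47/2)x + 9
θ f = 4x^4 + 27x^3 - (1/2)x^2 + (3/4)x
(∇ + θ) f = 4x^4 + 31x^3 + (41/2)x^2 - (91/4)x + 9
D_q (∇ + θ) f = -(272/27)x^3 + (589/9)x^2 - (41/3)x - 91/4
E_{2} D_q (∇ + θ) f = -(272/27)x^3 + 5x^2 + (1145/9)x + 14159/108

the image equals g(x) = -(272/27)x^3 + 5x^2 + (1145/9)x + 14159/108


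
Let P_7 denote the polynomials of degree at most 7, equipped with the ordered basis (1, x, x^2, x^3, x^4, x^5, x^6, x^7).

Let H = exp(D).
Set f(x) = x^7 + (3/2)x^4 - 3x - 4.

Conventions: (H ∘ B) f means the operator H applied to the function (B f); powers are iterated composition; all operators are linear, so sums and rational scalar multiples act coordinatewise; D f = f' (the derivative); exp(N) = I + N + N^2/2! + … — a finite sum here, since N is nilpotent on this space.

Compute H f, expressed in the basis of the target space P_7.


order-1 term: 7x^6 + 6x^3 - 3
order-2 term: 21x^5 + 9x^2
order-3 term: 35x^4 + 6x
order-4 term: 35x^3 + 3/2
order-5 term: 21x^2
order-6 term: 7x
order-7 term: 1
the series for exp(D) f terminates at order 7
exp(D) f = x^7 + 7x^6 + 21x^5 + (73/2)x^4 + 41x^3 + 30x^2 + 10x - 9/2

g(x) = x^7 + 7x^6 + 21x^5 + (73/2)x^4 + 41x^3 + 30x^2 + 10x - 9/2


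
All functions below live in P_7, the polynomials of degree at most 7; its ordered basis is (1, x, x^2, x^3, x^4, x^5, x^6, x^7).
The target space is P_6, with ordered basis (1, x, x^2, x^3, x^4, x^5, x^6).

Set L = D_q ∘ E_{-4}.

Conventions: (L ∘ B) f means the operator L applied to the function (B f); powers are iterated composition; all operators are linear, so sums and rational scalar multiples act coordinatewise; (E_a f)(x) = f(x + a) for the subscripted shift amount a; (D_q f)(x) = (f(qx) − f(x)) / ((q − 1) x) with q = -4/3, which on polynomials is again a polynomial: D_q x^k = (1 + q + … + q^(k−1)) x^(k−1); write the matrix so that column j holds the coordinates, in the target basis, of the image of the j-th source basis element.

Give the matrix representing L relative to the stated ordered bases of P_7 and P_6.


the matrix is [[0, 1, -8, 48, -256, 1280, -6144, 28672]; [0, 0, -1/3, 4, -32, 640/3, -1280, 7168]; [0, 0, 0, 13/9, -208/9, 2080/9, -16640/9, 116480/9]; [0, 0, 0, 0, -25/27, 500/27, -2000/9, 56000/27]; [0, 0, 0, 0, 0, 181/81, -1448/27, 20272/27]; [0, 0, 0, 0, 0, 0, -481/243, 13468/243]; [0, 0, 0, 0, 0, 0, 0, 2653/729]] (rows listed top to bottom)

image of 1: 0
image of x: 1
image of x^2: -(1/3)x - 8
image of x^3: (13/9)x^2 + 4x + 48
image of x^4: -(25/27)x^3 - (208/9)x^2 - 32x - 256
image of x^5: (181/81)x^4 + (500/27)x^3 + (2080/9)x^2 + (640/3)x + 1280
image of x^6: -(481/243)x^5 - (1448/27)x^4 - (2000/9)x^3 - (16640/9)x^2 - 1280x - 6144
image of x^7: (2653/729)x^6 + (13468/243)x^5 + (20272/27)x^4 + (56000/27)x^3 + (116480/9)x^2 + 7168x + 28672
each image's coordinates form column j of the matrix


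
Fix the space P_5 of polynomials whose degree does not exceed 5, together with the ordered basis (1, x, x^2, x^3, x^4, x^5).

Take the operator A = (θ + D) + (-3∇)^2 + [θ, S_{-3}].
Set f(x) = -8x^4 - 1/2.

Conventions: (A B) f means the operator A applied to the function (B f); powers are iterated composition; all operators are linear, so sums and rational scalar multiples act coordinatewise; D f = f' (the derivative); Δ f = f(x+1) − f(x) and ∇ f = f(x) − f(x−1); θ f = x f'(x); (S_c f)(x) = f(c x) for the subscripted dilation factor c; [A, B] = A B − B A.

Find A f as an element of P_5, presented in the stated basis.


the image equals g(x) = -32x^4 - 32x^3 - 864x^2 + 1728x - 1008

θ f = -32x^4
D f = -32x^3
(θ + D) f = -32x^4 - 32x^3
∇ f = -32x^3 + 48x^2 - 32x + 8
(-3∇) f = 96x^3 - 144x^2 + 96x - 24
∇ (-3∇) f = 288x^2 - 576x + 336
(-3∇) (-3∇) f = -864x^2 + 1728x - 1008
S_{-3} f = -648x^4 - 1/2
θ S_{-3} f = -2592x^4
θ f = -32x^4
S_{-3} θ f = -2592x^4
[θ, S_{-3}] f = 0
((θ + D) + (-3∇)^2 + [θ, S_{-3}]) f = -32x^4 - 32x^3 - 864x^2 + 1728x - 1008


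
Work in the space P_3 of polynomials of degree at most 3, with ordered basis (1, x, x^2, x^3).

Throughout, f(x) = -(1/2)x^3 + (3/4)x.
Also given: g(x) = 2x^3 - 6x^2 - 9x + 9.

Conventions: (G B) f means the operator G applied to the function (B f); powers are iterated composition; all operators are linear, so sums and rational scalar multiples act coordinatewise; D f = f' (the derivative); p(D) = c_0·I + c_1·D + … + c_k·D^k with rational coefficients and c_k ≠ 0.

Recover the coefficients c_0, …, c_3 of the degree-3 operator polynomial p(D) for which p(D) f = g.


p(D) = -4·I + 4·D + 2·D^2 − 2·D^3, i.e. c_0 = -4, c_1 = 4, c_2 = 2, c_3 = -2

D^0 f = -(1/2)x^3 + (3/4)x
D^1 f = -(3/2)x^2 + 3/4
D^2 f = -3x
D^3 f = -3
matching coefficients of g against c_0 f + c_1 Df + … from the top degree down determines the c_i
solution: c_0 = -4, c_1 = 4, c_2 = 2, c_3 = -2
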